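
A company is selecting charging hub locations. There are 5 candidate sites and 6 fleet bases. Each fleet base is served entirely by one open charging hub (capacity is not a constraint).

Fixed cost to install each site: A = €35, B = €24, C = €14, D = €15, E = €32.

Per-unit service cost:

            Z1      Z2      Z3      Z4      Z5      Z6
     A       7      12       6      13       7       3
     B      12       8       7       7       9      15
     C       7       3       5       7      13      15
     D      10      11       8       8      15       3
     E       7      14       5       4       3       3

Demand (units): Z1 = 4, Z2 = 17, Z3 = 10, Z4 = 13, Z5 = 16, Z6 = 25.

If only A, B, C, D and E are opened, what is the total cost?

Total cost: 424

Each fleet base is assigned to its cheapest site among the open ones.
{A, B, C, D, E}: Z1→A 7·4=28, Z2→C 3·17=51, Z3→C 5·10=50, Z4→E 4·13=52, Z5→E 3·16=48, Z6→A 3·25=75. Service 304; fixed 120; total 424.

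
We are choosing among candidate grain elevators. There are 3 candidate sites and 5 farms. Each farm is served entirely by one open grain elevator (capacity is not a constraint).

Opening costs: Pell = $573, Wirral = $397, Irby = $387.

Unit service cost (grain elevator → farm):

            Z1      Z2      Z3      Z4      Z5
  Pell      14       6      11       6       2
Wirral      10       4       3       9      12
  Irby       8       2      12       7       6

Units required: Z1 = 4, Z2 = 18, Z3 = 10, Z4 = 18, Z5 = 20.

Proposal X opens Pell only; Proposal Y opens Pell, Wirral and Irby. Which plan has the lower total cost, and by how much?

Proposal X: {Pell}: Z1→Pell 14·4=56, Z2→Pell 6·18=108, Z3→Pell 11·10=110, Z4→Pell 6·18=108, Z5→Pell 2·20=40. Service 422; fixed 573; total 995.
Proposal Y: {Pell, Wirral, Irby}: Z1→Irby 8·4=32, Z2→Irby 2·18=36, Z3→Wirral 3·10=30, Z4→Pell 6·18=108, Z5→Pell 2·20=40. Service 246; fixed 1357; total 1603.
Difference: |995 − 1603| = 608.

Proposal X is cheaper by 608.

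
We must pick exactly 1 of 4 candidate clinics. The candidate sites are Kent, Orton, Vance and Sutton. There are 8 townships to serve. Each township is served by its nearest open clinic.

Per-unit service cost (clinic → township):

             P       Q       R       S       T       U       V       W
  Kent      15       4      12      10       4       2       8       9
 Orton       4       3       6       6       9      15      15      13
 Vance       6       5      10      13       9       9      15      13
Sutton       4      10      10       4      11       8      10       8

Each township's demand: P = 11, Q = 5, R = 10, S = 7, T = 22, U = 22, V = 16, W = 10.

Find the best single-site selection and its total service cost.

Choose Kent only; total service cost 725.

With exactly 1 open, each township uses its cheapest among the chosen.
{Kent}: P→Kent 15·11=165, Q→Kent 4·5=20, R→Kent 12·10=120, S→Kent 10·7=70, T→Kent 4·22=88, U→Kent 2·22=44, V→Kent 8·16=128, W→Kent 9·10=90. Service cost 725.
{Sutton}: service cost 880
{Vance}: service cost 1048
Among all 4 size-1 choices, {Kent} is lowest.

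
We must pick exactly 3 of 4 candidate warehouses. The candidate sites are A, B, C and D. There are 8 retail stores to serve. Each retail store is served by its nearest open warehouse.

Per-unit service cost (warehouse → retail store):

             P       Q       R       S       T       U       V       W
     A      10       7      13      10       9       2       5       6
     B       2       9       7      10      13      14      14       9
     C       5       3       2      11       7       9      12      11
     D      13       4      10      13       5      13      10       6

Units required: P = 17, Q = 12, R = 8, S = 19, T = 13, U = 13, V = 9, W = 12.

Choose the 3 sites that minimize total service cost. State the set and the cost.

Choose A, B and C; total service cost 510.

With exactly 3 open, each retail store uses its cheapest among the chosen.
{A, B, C}: P→B 2·17=34, Q→C 3·12=36, R→C 2·8=16, S→A 10·19=190, T→C 7·13=91, U→A 2·13=26, V→A 5·9=45, W→A 6·12=72. Service cost 510.
{A, C, D}: service cost 535
{A, B, D}: service cost 536
Among all 4 size-3 choices, {A, B, C} is lowest.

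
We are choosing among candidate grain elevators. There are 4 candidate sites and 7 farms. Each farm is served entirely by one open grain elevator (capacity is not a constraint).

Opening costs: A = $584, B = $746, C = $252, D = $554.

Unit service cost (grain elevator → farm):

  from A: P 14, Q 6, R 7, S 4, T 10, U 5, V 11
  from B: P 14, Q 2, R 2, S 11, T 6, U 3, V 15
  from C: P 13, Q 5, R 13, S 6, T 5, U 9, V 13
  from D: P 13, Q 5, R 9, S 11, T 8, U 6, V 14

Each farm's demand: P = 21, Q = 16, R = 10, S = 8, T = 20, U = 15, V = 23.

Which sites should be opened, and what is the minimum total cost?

For any fixed open set, each farm goes to its cheapest open site; total = fixed + service.
{C}: P→C 13·21=273, Q→C 5·16=80, R→C 13·10=130, S→C 6·8=48, T→C 5·20=100, U→C 9·15=135, V→C 13·23=299. Service 1065; fixed 252; total 1317.
{A}: P→A 14·21=294, Q→A 6·16=96, R→A 7·10=70, S→A 4·8=32, T→A 10·20=200, U→A 5·15=75, V→A 11·23=253. Service 1020; fixed 584; total 1604.
{D}: P→D 13·21=273, Q→D 5·16=80, R→D 9·10=90, S→D 11·8=88, T→D 8·20=160, U→D 6·15=90, V→D 14·23=322. Service 1103; fixed 554; total 1657.
{A, B, C, D}: P→C 13·21=273, Q→B 2·16=32, R→B 2·10=20, S→A 4·8=32, T→C 5·20=100, U→B 3·15=45, V→A 11·23=253. Service 755; fixed 2136; total 2891.
No other subset beats 1317.

Open C only; minimum total cost 1317.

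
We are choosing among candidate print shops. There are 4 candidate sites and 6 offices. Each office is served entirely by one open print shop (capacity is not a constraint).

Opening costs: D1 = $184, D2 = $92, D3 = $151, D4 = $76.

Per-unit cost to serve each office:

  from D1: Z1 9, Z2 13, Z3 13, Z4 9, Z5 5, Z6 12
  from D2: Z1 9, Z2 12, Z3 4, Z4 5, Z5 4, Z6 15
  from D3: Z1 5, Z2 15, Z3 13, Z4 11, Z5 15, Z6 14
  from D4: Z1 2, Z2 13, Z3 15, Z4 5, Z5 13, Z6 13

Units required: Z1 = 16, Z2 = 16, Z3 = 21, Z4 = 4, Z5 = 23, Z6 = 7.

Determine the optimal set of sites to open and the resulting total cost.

For any fixed open set, each office goes to its cheapest open site; total = fixed + service.
{D2, D4}: Z1→D4 2·16=32, Z2→D2 12·16=192, Z3→D2 4·21=84, Z4→D2 5·4=20, Z5→D2 4·23=92, Z6→D4 13·7=91. Service 511; fixed 168; total 679.
{D2}: service 637 + fixed 92 = 729
{D2, D3}: service 566 + fixed 243 = 809
{D1, D2, D3, D4}: service 504 + fixed 503 = 1007
(All 15 nonempty subsets were checked; D2 and D4 is lowest.)

Open D2 and D4; minimum total cost 679.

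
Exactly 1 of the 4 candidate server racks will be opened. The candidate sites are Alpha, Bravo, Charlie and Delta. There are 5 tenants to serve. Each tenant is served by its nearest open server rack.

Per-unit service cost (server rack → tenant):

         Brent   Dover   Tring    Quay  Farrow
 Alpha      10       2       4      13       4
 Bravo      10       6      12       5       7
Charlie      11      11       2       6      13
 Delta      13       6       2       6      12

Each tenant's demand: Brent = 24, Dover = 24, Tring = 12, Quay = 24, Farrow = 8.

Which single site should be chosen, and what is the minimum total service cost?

Choose Alpha only; total service cost 680.

With exactly 1 open, each tenant uses its cheapest among the chosen.
{Alpha}: Brent→Alpha 10·24=240, Dover→Alpha 2·24=48, Tring→Alpha 4·12=48, Quay→Alpha 13·24=312, Farrow→Alpha 4·8=32. Service cost 680.
{Bravo}: service cost 704
{Delta}: service cost 720
Among all 4 size-1 choices, {Alpha} is lowest.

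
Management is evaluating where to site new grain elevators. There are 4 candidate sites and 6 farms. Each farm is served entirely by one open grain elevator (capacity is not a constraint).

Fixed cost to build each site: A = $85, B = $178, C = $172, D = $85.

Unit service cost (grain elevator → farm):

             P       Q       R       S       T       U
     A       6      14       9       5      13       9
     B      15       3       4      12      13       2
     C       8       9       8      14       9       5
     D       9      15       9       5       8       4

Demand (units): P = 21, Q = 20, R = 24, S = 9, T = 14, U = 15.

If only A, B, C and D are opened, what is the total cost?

Total cost: 989

Each farm is assigned to its cheapest site among the open ones.
{A, B, C, D}: P→A 6·21=126, Q→B 3·20=60, R→B 4·24=96, S→A 5·9=45, T→D 8·14=112, U→B 2·15=30. Service 469; fixed 520; total 989.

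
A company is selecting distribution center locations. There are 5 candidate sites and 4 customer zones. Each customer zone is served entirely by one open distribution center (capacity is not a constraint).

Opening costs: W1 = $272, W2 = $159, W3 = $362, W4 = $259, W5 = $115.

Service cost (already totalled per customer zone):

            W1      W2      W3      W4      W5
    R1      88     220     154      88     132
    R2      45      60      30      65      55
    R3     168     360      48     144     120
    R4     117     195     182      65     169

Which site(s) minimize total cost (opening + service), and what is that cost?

For any fixed open set, each customer zone goes to its cheapest open site; total = fixed + service.
{W5}: R1→W5 132, R2→W5 55, R3→W5 120, R4→W5 169. Service 476; fixed 115; total 591.
{W4}: service 362 + fixed 259 = 621
{W1}: service 418 + fixed 272 = 690
{W1, W2, W3, W4, W5}: R1→W1 88, R2→W3 30, R3→W3 48, R4→W4 65. Service 231; fixed 1167; total 1398.
No other subset beats 591.

Open W5 only; minimum total cost 591.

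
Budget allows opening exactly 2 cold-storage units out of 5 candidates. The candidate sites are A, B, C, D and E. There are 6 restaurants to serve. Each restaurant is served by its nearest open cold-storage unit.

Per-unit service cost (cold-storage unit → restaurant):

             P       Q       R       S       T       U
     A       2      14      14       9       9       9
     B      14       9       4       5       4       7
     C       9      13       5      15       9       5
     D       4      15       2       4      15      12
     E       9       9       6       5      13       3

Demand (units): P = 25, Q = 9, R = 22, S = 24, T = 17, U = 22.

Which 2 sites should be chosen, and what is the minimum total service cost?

Choose B and D; total service cost 543.

With exactly 2 open, each restaurant uses its cheapest among the chosen.
{B, D}: P→D 4·25=100, Q→B 9·9=81, R→D 2·22=44, S→D 4·24=96, T→B 4·17=68, U→B 7·22=154. Service cost 543.
{A, B}: service cost 561
{A, E}: service cost 602
Among all 10 size-2 choices, {B, D} is lowest.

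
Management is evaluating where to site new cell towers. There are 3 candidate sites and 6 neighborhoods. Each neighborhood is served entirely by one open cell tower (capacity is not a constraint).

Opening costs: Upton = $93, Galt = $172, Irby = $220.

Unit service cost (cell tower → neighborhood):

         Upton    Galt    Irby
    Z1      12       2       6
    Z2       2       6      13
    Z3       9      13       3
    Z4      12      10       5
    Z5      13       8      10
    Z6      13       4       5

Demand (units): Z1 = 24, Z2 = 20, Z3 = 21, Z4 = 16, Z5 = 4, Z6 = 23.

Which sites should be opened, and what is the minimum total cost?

Open Upton and Irby; minimum total cost 795.

For any fixed open set, each neighborhood goes to its cheapest open site; total = fixed + service.
{Upton, Irby}: Z1→Irby 6·24=144, Z2→Upton 2·20=40, Z3→Irby 3·21=63, Z4→Irby 5·16=80, Z5→Irby 10·4=40, Z6→Irby 5·23=115. Service 482; fixed 313; total 795.
{Upton, Galt}: Z1→Galt 2·24=48, Z2→Upton 2·20=40, Z3→Upton 9·21=189, Z4→Galt 10·16=160, Z5→Galt 8·4=32, Z6→Galt 4·23=92. Service 561; fixed 265; total 826.
{Galt, Irby}: Z1→Galt 2·24=48, Z2→Galt 6·20=120, Z3→Irby 3·21=63, Z4→Irby 5·16=80, Z5→Galt 8·4=32, Z6→Galt 4·23=92. Service 435; fixed 392; total 827.
{Upton, Galt, Irby}: service 355 + fixed 485 = 840
No other subset beats 795.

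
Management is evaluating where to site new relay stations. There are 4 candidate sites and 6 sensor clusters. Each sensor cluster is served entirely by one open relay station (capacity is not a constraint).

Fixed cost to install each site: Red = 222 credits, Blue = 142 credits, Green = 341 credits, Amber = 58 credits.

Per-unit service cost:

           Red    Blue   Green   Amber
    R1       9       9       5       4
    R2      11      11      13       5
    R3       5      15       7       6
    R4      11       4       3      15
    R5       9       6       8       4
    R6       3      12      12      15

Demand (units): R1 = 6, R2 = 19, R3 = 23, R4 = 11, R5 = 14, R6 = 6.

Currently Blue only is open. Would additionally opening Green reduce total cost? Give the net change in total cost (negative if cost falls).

Current service cost with {Blue}: 808.
Adding Green: each sensor cluster re-picks its cheapest; new service cost 589, saving 219.
Extra fixed cost: 341. Net change = 341 − 219 = 122.
(Totals: 950 → 1072.)

No — net change +122 (cost rises by 122).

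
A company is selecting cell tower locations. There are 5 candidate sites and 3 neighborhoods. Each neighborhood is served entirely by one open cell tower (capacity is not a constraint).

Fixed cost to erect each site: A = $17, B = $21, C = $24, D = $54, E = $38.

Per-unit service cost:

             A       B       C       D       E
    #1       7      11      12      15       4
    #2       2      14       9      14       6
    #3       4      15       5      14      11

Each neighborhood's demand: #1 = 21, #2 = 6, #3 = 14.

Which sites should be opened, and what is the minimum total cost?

For any fixed open set, each neighborhood goes to its cheapest open site; total = fixed + service.
{A, E}: #1→E 4·21=84, #2→A 2·6=12, #3→A 4·14=56. Service 152; fixed 55; total 207.
{A, B, E}: service 152 + fixed 76 = 228
{A, C, E}: #1→E 4·21=84, #2→A 2·6=12, #3→A 4·14=56. Service 152; fixed 79; total 231.
{A, B, C, D, E}: #1→E 4·21=84, #2→A 2·6=12, #3→A 4·14=56. Service 152; fixed 154; total 306.
No other subset beats 207.

Open A and E; minimum total cost 207.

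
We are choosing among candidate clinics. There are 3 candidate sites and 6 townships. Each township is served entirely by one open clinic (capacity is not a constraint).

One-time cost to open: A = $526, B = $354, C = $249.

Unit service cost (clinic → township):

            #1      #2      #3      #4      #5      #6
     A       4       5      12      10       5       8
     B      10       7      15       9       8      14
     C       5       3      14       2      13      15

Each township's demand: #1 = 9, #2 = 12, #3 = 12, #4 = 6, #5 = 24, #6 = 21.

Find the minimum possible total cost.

For any fixed open set, each township goes to its cheapest open site; total = fixed + service.
{A}: #1→A 4·9=36, #2→A 5·12=60, #3→A 12·12=144, #4→A 10·6=60, #5→A 5·24=120, #6→A 8·21=168. Service 588; fixed 526; total 1114.
{C}: #1→C 5·9=45, #2→C 3·12=36, #3→C 14·12=168, #4→C 2·6=12, #5→C 13·24=312, #6→C 15·21=315. Service 888; fixed 249; total 1137.
{B}: service 894 + fixed 354 = 1248
{A, B, C}: service 516 + fixed 1129 = 1645
(All 7 nonempty subsets were checked; A only is lowest.)

Minimum total cost: 1114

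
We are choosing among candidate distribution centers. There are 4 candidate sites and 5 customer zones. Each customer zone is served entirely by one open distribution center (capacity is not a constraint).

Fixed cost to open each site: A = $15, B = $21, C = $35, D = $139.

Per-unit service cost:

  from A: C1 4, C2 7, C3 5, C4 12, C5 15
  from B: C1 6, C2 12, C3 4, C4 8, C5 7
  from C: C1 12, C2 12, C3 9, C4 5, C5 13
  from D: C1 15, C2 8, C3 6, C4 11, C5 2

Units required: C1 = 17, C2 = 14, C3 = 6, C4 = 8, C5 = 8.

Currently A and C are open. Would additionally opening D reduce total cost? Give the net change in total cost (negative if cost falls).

Current service cost with {A, C}: 340.
Adding D: each customer zone re-picks its cheapest; new service cost 252, saving 88.
Extra fixed cost: 139. Net change = 139 − 88 = 51.
(Totals: 390 → 441.)

No — net change +51 (cost rises by 51).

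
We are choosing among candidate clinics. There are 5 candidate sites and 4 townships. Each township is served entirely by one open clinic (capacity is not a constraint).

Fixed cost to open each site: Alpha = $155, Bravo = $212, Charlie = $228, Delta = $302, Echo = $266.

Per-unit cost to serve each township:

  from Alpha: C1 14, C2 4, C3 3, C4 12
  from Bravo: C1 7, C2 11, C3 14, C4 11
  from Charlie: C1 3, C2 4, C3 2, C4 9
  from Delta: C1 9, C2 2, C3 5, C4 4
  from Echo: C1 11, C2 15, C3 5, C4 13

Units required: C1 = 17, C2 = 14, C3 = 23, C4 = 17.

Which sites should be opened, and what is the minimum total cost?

For any fixed open set, each township goes to its cheapest open site; total = fixed + service.
{Charlie}: C1→Charlie 3·17=51, C2→Charlie 4·14=56, C3→Charlie 2·23=46, C4→Charlie 9·17=153. Service 306; fixed 228; total 534.
{Delta}: C1→Delta 9·17=153, C2→Delta 2·14=28, C3→Delta 5·23=115, C4→Delta 4·17=68. Service 364; fixed 302; total 666.
{Alpha, Charlie}: C1→Charlie 3·17=51, C2→Alpha 4·14=56, C3→Charlie 2·23=46, C4→Charlie 9·17=153. Service 306; fixed 383; total 689.
{Alpha, Bravo, Charlie, Delta, Echo}: service 193 + fixed 1163 = 1356
No other subset beats 534.

Open Charlie only; minimum total cost 534.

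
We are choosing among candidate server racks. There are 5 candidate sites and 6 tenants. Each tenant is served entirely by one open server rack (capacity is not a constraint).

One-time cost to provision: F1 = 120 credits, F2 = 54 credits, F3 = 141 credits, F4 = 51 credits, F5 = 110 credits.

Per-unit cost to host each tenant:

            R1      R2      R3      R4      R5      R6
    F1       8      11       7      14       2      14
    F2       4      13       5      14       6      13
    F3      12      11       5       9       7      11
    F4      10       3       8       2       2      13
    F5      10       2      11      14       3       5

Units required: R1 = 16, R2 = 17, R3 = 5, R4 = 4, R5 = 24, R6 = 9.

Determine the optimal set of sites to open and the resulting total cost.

For any fixed open set, each tenant goes to its cheapest open site; total = fixed + service.
{F2, F4}: R1→F2 4·16=64, R2→F4 3·17=51, R3→F2 5·5=25, R4→F4 2·4=8, R5→F4 2·24=48, R6→F2 13·9=117. Service 313; fixed 105; total 418.
{F2, F4, F5}: R1→F2 4·16=64, R2→F5 2·17=34, R3→F2 5·5=25, R4→F4 2·4=8, R5→F4 2·24=48, R6→F5 5·9=45. Service 224; fixed 215; total 439.
{F2, F5}: R1→F2 4·16=64, R2→F5 2·17=34, R3→F2 5·5=25, R4→F2 14·4=56, R5→F5 3·24=72, R6→F5 5·9=45. Service 296; fixed 164; total 460.
{F1, F2, F3, F4, F5}: R1→F2 4·16=64, R2→F5 2·17=34, R3→F2 5·5=25, R4→F4 2·4=8, R5→F1 2·24=48, R6→F5 5·9=45. Service 224; fixed 476; total 700.
No other subset beats 418.

Open F2 and F4; minimum total cost 418.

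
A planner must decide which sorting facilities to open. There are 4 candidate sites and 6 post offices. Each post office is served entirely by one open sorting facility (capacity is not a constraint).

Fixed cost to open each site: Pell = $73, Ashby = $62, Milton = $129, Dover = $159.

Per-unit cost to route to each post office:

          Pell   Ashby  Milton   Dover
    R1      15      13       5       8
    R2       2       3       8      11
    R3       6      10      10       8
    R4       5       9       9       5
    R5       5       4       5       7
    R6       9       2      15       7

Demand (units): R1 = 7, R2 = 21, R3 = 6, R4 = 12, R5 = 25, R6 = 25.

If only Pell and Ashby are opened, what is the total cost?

Each post office is assigned to its cheapest site among the open ones.
{Pell, Ashby}: R1→Ashby 13·7=91, R2→Pell 2·21=42, R3→Pell 6·6=36, R4→Pell 5·12=60, R5→Ashby 4·25=100, R6→Ashby 2·25=50. Service 379; fixed 135; total 514.

Total cost: 514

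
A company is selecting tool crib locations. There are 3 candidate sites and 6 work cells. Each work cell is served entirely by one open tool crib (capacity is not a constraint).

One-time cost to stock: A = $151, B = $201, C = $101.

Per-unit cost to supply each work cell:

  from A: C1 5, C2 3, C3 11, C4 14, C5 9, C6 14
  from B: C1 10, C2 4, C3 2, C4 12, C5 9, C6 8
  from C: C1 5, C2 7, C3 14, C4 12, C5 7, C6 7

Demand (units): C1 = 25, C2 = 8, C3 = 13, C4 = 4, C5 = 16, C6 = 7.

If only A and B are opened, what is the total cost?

Each work cell is assigned to its cheapest site among the open ones.
{A, B}: C1→A 5·25=125, C2→A 3·8=24, C3→B 2·13=26, C4→B 12·4=48, C5→A 9·16=144, C6→B 8·7=56. Service 423; fixed 352; total 775.

Total cost: 775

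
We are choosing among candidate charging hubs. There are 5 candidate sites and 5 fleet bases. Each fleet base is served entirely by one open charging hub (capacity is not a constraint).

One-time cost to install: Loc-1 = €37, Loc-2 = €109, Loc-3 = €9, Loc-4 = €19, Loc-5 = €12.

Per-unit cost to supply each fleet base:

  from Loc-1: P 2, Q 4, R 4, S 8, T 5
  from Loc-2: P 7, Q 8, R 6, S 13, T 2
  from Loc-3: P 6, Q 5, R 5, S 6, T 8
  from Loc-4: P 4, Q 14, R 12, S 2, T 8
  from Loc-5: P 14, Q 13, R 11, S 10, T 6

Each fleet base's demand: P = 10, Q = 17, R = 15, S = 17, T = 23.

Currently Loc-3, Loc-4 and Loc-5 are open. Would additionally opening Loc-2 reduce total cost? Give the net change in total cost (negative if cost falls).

No — net change +17 (cost rises by 17).

Current service cost with {Loc-3, Loc-4, Loc-5}: 372.
Adding Loc-2: each fleet base re-picks its cheapest; new service cost 280, saving 92.
Extra fixed cost: 109. Net change = 109 − 92 = 17.
(Totals: 412 → 429.)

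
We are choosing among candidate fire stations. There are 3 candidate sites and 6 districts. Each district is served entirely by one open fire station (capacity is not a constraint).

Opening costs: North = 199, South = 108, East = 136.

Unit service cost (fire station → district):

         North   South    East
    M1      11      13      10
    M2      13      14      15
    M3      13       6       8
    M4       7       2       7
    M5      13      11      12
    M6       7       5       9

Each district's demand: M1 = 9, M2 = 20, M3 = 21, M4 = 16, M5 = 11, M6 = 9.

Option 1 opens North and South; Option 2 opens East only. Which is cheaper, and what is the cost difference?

Option 1: {North, South}: M1→North 11·9=99, M2→North 13·20=260, M3→South 6·21=126, M4→South 2·16=32, M5→South 11·11=121, M6→South 5·9=45. Service 683; fixed 307; total 990.
Option 2: {East}: M1→East 10·9=90, M2→East 15·20=300, M3→East 8·21=168, M4→East 7·16=112, M5→East 12·11=132, M6→East 9·9=81. Service 883; fixed 136; total 1019.
Difference: |990 − 1019| = 29.

Option 1 is cheaper by 29.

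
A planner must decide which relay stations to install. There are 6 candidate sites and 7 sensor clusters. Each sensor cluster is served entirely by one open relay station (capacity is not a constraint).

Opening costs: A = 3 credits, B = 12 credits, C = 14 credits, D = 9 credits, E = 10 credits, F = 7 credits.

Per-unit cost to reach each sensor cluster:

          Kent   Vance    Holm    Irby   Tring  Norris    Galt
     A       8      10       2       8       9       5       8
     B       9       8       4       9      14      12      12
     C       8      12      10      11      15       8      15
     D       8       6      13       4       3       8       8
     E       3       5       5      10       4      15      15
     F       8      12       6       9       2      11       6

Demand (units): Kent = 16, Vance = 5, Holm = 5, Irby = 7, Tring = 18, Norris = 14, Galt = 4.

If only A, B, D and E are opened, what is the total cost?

Each sensor cluster is assigned to its cheapest site among the open ones.
{A, B, D, E}: Kent→E 3·16=48, Vance→E 5·5=25, Holm→A 2·5=10, Irby→D 4·7=28, Tring→D 3·18=54, Norris→A 5·14=70, Galt→A 8·4=32. Service 267; fixed 34; total 301.

Total cost: 301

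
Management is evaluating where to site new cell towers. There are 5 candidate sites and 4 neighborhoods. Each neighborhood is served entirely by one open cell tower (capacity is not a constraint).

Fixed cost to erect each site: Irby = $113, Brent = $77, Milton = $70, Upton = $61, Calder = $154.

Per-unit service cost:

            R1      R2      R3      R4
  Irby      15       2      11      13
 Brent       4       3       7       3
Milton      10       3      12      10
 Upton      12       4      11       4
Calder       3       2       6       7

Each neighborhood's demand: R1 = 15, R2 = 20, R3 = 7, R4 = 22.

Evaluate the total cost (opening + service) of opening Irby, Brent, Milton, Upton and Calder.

Total cost: 668

Each neighborhood is assigned to its cheapest site among the open ones.
{Irby, Brent, Milton, Upton, Calder}: R1→Calder 3·15=45, R2→Irby 2·20=40, R3→Calder 6·7=42, R4→Brent 3·22=66. Service 193; fixed 475; total 668.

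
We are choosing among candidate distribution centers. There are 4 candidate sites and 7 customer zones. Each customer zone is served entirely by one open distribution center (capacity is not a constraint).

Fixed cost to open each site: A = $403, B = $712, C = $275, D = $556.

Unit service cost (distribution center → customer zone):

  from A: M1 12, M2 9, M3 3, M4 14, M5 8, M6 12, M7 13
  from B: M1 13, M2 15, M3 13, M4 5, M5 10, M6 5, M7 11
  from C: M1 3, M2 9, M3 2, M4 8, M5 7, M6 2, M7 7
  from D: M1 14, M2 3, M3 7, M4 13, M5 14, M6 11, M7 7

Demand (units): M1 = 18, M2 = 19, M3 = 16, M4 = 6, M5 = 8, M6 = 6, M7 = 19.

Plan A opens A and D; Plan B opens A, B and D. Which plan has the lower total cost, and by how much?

Plan A: {A, D}: M1→A 12·18=216, M2→D 3·19=57, M3→A 3·16=48, M4→D 13·6=78, M5→A 8·8=64, M6→D 11·6=66, M7→D 7·19=133. Service 662; fixed 959; total 1621.
Plan B: {A, B, D}: M1→A 12·18=216, M2→D 3·19=57, M3→A 3·16=48, M4→B 5·6=30, M5→A 8·8=64, M6→B 5·6=30, M7→D 7·19=133. Service 578; fixed 1671; total 2249.
Difference: |1621 − 2249| = 628.

Plan A is cheaper by 628.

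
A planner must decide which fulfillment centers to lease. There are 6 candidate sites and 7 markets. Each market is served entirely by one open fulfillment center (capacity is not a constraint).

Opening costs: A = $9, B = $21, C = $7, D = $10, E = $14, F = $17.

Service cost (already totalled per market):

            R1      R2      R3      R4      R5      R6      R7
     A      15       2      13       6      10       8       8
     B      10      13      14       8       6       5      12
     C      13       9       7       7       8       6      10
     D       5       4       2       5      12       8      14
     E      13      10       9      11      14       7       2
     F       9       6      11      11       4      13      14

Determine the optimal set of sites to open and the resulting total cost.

Open C and D; minimum total cost 57.

For any fixed open set, each market goes to its cheapest open site; total = fixed + service.
{C, D}: R1→D 5, R2→D 4, R3→D 2, R4→D 5, R5→C 8, R6→C 6, R7→C 10. Service 40; fixed 17; total 57.
{A, D}: service 40 + fixed 19 = 59
{D}: service 50 + fixed 10 = 60
{A, B, C, D, E, F}: service 25 + fixed 78 = 103
No other subset beats 57.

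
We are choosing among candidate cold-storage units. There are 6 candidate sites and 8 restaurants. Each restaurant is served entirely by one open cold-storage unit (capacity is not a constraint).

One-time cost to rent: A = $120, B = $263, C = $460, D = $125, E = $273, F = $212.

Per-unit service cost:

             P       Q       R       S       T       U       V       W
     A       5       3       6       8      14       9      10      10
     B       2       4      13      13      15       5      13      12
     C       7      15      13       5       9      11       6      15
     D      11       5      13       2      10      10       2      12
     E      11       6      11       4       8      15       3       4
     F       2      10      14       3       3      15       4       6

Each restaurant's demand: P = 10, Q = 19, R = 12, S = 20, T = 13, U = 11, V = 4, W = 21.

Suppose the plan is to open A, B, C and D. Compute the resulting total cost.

Each restaurant is assigned to its cheapest site among the open ones.
{A, B, C, D}: P→B 2·10=20, Q→A 3·19=57, R→A 6·12=72, S→D 2·20=40, T→C 9·13=117, U→B 5·11=55, V→D 2·4=8, W→A 10·21=210. Service 579; fixed 968; total 1547.

Total cost: 1547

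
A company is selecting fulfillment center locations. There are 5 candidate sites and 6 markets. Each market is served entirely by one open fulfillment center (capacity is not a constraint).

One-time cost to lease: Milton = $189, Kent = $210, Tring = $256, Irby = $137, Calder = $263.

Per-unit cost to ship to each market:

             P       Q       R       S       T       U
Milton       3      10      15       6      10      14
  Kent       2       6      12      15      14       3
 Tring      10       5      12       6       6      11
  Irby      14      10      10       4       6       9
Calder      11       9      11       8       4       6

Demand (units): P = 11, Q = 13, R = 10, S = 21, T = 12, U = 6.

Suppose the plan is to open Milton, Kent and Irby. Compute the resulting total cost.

Total cost: 910

Each market is assigned to its cheapest site among the open ones.
{Milton, Kent, Irby}: P→Kent 2·11=22, Q→Kent 6·13=78, R→Irby 10·10=100, S→Irby 4·21=84, T→Irby 6·12=72, U→Kent 3·6=18. Service 374; fixed 536; total 910.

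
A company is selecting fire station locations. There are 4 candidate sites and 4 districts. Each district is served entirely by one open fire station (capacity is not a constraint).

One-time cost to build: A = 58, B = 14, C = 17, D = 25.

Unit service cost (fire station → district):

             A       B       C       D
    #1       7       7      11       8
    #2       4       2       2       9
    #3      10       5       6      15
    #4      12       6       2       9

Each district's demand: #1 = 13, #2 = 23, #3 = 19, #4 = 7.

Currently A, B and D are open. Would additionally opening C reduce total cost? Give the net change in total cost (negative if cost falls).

Current service cost with {A, B, D}: 274.
Adding C: each district re-picks its cheapest; new service cost 246, saving 28.
Extra fixed cost: 17. Net change = 17 − 28 = -11.
(Totals: 371 → 360.)

Yes — net change −11 (cost falls by 11).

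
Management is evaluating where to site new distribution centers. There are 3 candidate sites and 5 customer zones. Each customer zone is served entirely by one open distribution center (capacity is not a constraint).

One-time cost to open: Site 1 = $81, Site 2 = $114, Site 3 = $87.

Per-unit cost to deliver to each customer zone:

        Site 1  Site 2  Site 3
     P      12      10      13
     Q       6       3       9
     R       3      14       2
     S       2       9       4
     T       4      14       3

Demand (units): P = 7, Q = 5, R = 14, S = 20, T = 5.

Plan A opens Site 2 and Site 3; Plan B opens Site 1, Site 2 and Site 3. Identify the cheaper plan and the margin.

Plan A is cheaper by 41.

Plan A: {Site 2, Site 3}: P→Site 2 10·7=70, Q→Site 2 3·5=15, R→Site 3 2·14=28, S→Site 3 4·20=80, T→Site 3 3·5=15. Service 208; fixed 201; total 409.
Plan B: {Site 1, Site 2, Site 3}: P→Site 2 10·7=70, Q→Site 2 3·5=15, R→Site 3 2·14=28, S→Site 1 2·20=40, T→Site 3 3·5=15. Service 168; fixed 282; total 450.
Difference: |409 − 450| = 41.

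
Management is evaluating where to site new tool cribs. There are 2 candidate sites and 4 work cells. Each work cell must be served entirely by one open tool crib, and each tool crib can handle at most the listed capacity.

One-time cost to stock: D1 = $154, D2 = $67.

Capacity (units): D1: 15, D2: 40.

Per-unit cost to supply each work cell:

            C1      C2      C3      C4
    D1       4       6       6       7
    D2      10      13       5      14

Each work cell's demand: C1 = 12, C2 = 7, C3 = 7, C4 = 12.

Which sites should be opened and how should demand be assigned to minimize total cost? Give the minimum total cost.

Open {D2}: C1→D2 10·12=120, C2→D2 13·7=91, C3→D2 5·7=35, C4→D2 14·12=168.
Loads: D2 carries 38/40. Service 414; fixed 67; total 481.
Next best feasible plan costs 551.

Minimum total cost: 481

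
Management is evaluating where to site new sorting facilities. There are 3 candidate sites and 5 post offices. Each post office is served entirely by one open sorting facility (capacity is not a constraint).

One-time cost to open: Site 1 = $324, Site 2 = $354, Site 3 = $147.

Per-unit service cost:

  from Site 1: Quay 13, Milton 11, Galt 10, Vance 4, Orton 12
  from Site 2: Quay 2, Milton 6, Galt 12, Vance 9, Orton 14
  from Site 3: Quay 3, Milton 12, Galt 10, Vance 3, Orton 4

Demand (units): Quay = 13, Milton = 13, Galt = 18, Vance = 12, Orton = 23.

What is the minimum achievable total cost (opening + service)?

For any fixed open set, each post office goes to its cheapest open site; total = fixed + service.
{Site 3}: Quay→Site 3 3·13=39, Milton→Site 3 12·13=156, Galt→Site 3 10·18=180, Vance→Site 3 3·12=36, Orton→Site 3 4·23=92. Service 503; fixed 147; total 650.
{Site 2, Site 3}: service 412 + fixed 501 = 913
{Site 1, Site 3}: service 490 + fixed 471 = 961
{Site 1, Site 2, Site 3}: service 412 + fixed 825 = 1237
(All 7 nonempty subsets were checked; Site 3 only is lowest.)

Minimum total cost: 650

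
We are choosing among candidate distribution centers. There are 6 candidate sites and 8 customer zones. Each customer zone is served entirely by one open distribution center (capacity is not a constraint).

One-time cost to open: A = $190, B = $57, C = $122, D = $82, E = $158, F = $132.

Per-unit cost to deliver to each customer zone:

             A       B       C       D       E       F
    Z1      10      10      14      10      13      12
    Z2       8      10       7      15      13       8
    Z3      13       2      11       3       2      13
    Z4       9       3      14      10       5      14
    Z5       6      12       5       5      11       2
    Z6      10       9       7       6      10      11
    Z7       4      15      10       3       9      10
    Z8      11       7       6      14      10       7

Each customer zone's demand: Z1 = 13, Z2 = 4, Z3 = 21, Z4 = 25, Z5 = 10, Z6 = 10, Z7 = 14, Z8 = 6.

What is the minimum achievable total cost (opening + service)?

Minimum total cost: 620

For any fixed open set, each customer zone goes to its cheapest open site; total = fixed + service.
{B, D}: Z1→B 10·13=130, Z2→B 10·4=40, Z3→B 2·21=42, Z4→B 3·25=75, Z5→D 5·10=50, Z6→D 6·10=60, Z7→D 3·14=42, Z8→B 7·6=42. Service 481; fixed 139; total 620.
{B, D, F}: Z1→B 10·13=130, Z2→F 8·4=32, Z3→B 2·21=42, Z4→B 3·25=75, Z5→F 2·10=20, Z6→D 6·10=60, Z7→D 3·14=42, Z8→B 7·6=42. Service 443; fixed 271; total 714.
{B, C, D}: service 463 + fixed 261 = 724
{A, B, C, D, E, F}: service 433 + fixed 741 = 1174
No other subset beats 620.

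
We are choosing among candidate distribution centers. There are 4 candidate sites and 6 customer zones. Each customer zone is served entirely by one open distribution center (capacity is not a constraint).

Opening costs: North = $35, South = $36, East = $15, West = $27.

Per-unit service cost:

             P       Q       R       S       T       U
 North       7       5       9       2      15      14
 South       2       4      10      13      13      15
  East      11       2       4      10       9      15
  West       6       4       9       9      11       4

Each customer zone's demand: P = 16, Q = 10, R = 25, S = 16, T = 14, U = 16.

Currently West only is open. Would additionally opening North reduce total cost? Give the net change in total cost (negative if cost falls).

Yes — net change −77 (cost falls by 77).

Current service cost with {West}: 723.
Adding North: each customer zone re-picks its cheapest; new service cost 611, saving 112.
Extra fixed cost: 35. Net change = 35 − 112 = -77.
(Totals: 750 → 673.)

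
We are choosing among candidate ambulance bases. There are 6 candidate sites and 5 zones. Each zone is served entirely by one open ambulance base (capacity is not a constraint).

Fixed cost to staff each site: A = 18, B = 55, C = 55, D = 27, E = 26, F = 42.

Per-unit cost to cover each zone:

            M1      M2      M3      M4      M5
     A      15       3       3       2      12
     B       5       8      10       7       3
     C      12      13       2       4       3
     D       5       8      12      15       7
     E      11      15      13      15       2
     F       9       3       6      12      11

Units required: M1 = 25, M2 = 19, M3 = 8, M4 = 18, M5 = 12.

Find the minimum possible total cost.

For any fixed open set, each zone goes to its cheapest open site; total = fixed + service.
{A, D, E}: M1→D 5·25=125, M2→A 3·19=57, M3→A 3·8=24, M4→A 2·18=36, M5→E 2·12=24. Service 266; fixed 71; total 337.
{A, B}: service 278 + fixed 73 = 351
{A, B, E}: service 266 + fixed 99 = 365
{A, B, C, D, E, F}: M1→B 5·25=125, M2→A 3·19=57, M3→C 2·8=16, M4→A 2·18=36, M5→E 2·12=24. Service 258; fixed 223; total 481.
No other subset beats 337.

Minimum total cost: 337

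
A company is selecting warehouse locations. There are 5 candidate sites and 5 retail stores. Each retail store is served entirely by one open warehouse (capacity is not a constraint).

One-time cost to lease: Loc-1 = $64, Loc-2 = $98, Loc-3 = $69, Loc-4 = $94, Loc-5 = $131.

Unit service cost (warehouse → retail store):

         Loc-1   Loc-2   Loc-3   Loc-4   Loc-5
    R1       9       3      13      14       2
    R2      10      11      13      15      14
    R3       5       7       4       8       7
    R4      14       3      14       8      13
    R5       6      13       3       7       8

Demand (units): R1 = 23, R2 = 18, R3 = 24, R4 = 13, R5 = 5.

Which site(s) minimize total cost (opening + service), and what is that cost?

Open Loc-2 and Loc-3; minimum total cost 584.

For any fixed open set, each retail store goes to its cheapest open site; total = fixed + service.
{Loc-2, Loc-3}: R1→Loc-2 3·23=69, R2→Loc-2 11·18=198, R3→Loc-3 4·24=96, R4→Loc-2 3·13=39, R5→Loc-3 3·5=15. Service 417; fixed 167; total 584.
{Loc-1, Loc-2}: service 438 + fixed 162 = 600
{Loc-1, Loc-2, Loc-3}: R1→Loc-2 3·23=69, R2→Loc-1 10·18=180, R3→Loc-3 4·24=96, R4→Loc-2 3·13=39, R5→Loc-3 3·5=15. Service 399; fixed 231; total 630.
{Loc-1, Loc-2, Loc-3, Loc-4, Loc-5}: service 376 + fixed 456 = 832
No other subset beats 584.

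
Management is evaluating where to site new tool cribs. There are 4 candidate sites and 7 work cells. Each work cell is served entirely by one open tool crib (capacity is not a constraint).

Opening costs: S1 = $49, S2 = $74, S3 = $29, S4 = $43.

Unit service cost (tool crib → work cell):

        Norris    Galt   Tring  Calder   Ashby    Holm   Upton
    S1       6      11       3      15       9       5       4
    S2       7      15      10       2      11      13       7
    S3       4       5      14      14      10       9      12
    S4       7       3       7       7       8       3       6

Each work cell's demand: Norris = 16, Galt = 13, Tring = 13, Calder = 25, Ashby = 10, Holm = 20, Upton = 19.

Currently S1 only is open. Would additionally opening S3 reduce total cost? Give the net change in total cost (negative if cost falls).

Yes — net change −106 (cost falls by 106).

Current service cost with {S1}: 919.
Adding S3: each work cell re-picks its cheapest; new service cost 784, saving 135.
Extra fixed cost: 29. Net change = 29 − 135 = -106.
(Totals: 968 → 862.)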